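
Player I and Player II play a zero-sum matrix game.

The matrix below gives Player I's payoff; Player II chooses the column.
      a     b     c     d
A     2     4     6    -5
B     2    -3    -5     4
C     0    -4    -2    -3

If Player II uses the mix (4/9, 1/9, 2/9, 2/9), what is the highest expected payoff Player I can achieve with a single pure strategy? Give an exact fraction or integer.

A: (2)·(4/9) + (4)·(1/9) + (6)·(2/9) + (-5)·(2/9) = 14/9.
B: (2)·(4/9) + (-3)·(1/9) + (-5)·(2/9) + (4)·(2/9) = 1/3.
C: (0)·(4/9) + (-4)·(1/9) + (-2)·(2/9) + (-3)·(2/9) = -14/9.
The best pure response is A with expected payoff 14/9.

14/9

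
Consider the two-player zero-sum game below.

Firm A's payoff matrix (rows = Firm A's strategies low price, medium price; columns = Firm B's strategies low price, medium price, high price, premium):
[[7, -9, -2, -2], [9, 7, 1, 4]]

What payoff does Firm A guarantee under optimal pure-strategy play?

Row minima: -9, 1 → Firm A's maximin is 1.
Column maxima: 9, 7, 1, 4 → Firm B's minimax is 1.
They coincide at (medium price, high price), so the value is 1.

1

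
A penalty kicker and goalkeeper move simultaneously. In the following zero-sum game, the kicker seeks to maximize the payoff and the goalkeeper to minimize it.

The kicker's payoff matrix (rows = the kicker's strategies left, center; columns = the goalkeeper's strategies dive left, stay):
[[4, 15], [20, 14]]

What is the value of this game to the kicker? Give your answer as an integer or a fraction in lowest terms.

Row minima are 4 and 14, so the kicker's maximin is 14; column maxima are 20 and 15, so the goalkeeper's minimax is 15. These differ, so the equilibrium is in mixed strategies.
Let the kicker play left with probability p. The goalkeeper is indifferent when 4p + 20(1−p) = 15p + 14(1−p), giving p = 6/17.
Let the goalkeeper play dive left with probability q. The kicker is indifferent when 4q + 15(1−q) = 20q + 14(1−q), giving q = 1/17.
The value is 4·(1/17) + (15)·(16/17) = 244/17.

244/17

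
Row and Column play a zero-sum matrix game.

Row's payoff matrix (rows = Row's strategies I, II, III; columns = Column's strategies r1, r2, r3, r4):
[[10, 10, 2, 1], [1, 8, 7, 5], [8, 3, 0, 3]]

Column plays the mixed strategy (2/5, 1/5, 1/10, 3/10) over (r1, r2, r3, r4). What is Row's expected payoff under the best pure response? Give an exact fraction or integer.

13/2

I: (10)·(2/5) + (10)·(1/5) + (2)·(1/10) + (1)·(3/10) = 13/2.
II: (1)·(2/5) + (8)·(1/5) + (7)·(1/10) + (5)·(3/10) = 21/5.
III: (8)·(2/5) + (3)·(1/5) + (0)·(1/10) + (3)·(3/10) = 47/10.
The best pure response is I with expected payoff 13/2.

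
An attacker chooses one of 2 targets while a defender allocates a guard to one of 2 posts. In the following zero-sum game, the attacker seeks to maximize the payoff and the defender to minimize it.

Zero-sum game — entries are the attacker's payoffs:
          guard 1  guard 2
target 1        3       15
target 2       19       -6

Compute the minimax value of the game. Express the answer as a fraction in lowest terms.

303/37

Row minima are 3 and -6, so the attacker's maximin is 3; column maxima are 19 and 15, so the defender's minimax is 15. These differ, so the equilibrium is in mixed strategies.
Let the attacker play target 1 with probability p. The defender is indifferent when 3p + 19(1−p) = 15p − 6(1−p), giving p = 25/37.
Let the defender play guard 1 with probability q. The attacker is indifferent when 3q + 15(1−q) = 19q − 6(1−q), giving q = 21/37.
The value is 3·(21/37) + (15)·(16/37) = 303/37.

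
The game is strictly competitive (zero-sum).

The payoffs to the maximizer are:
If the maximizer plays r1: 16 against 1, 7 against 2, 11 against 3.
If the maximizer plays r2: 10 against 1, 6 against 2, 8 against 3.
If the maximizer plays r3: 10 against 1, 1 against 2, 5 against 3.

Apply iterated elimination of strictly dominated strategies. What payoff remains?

7

Row r2 is strictly dominated by row r1 (16>10, 7>6, 11>8); eliminate r2.
Column 1 is strictly dominated by 2 for the minimizer (7<16, 1<10); eliminate 1.
Column 3 is strictly dominated by 2 for the minimizer (7<11, 1<5); eliminate 3.
Row r3 is strictly dominated by row r1 (7>1); eliminate r3.
Only (r1, 2) remains, with payoff 7.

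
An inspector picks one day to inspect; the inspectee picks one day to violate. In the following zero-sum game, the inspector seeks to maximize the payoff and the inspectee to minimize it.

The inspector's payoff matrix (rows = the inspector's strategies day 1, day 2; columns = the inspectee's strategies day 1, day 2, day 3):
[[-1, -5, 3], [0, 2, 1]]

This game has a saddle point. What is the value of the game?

Row minima: -5, 0 → the inspector's maximin is 0.
Column maxima: 0, 2, 3 → the inspectee's minimax is 0.
They coincide at (day 2, day 1), so the value is 0.

0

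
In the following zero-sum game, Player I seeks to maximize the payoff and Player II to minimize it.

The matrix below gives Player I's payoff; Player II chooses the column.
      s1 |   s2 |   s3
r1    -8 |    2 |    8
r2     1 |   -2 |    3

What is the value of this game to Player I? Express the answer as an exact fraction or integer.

-14/13

Column s3 is strictly dominated by s2 for Player II (it gives Player I more in every row).
The remaining 2×2 game on (r1, r2) × (s1, s2) has no saddle point. Let Player I play r1 with probability p; indifference gives −8p + (1−p) = 2p − 2(1−p), so p = 3/13.
Similarly Player II's optimal q on s1 is 4/13, and the value is -8·(4/13) + (2)·(9/13) = -14/13.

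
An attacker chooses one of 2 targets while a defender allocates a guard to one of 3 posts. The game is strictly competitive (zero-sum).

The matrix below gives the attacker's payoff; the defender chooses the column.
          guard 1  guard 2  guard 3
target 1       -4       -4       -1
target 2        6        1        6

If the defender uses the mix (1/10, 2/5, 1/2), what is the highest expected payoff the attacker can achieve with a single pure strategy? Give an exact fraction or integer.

target 1: (-4)·(1/10) + (-4)·(2/5) + (-1)·(1/2) = -5/2.
target 2: (6)·(1/10) + (1)·(2/5) + (6)·(1/2) = 4.
The best pure response is target 2 with expected payoff 4.

4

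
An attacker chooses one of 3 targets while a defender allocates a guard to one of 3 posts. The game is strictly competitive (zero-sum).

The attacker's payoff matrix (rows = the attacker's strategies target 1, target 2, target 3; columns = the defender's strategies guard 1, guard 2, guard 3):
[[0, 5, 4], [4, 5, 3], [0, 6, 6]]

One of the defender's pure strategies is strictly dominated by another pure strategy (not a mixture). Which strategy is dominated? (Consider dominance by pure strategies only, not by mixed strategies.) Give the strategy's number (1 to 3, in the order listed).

2

The defender prefers columns that give the attacker less. Compare guard 2 with guard 1: 0 < 5, 4 < 5, 0 < 6.
So guard 1 strictly dominates guard 2 for the defender; guard 2 is strictly dominated.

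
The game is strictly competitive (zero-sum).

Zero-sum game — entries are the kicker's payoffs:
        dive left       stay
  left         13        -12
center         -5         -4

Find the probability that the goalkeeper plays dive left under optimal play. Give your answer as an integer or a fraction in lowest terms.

4/13

Row minima are -12 and -5, so the kicker's maximin is -5; column maxima are 13 and -4, so the goalkeeper's minimax is -4. These differ, so the equilibrium is in mixed strategies.
Let the goalkeeper play dive left with probability q. The kicker is indifferent when 13q − 12(1−q) = −5q − 4(1−q), giving q = 4/13.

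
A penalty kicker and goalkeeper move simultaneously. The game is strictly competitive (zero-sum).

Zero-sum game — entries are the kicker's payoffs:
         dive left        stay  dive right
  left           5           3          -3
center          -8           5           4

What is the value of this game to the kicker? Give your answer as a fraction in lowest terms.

Column stay is strictly dominated by dive right for the goalkeeper (it gives the kicker more in every row).
The remaining 2×2 game on (left, center) × (dive left, dive right) has no saddle point. Let the kicker play left with probability p; indifference gives 5p − 8(1−p) = −3p + 4(1−p), so p = 3/5.
Similarly the goalkeeper's optimal q on dive left is 7/20, and the value is 5·(7/20) + (-3)·(13/20) = -1/5.

-1/5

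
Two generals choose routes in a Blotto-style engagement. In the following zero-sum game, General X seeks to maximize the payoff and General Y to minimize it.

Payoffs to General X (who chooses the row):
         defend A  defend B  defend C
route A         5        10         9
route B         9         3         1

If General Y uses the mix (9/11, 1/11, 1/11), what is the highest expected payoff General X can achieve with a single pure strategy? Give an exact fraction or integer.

route A: (5)·(9/11) + (10)·(1/11) + (9)·(1/11) = 64/11.
route B: (9)·(9/11) + (3)·(1/11) + (1)·(1/11) = 85/11.
The best pure response is route B with expected payoff 85/11.

85/11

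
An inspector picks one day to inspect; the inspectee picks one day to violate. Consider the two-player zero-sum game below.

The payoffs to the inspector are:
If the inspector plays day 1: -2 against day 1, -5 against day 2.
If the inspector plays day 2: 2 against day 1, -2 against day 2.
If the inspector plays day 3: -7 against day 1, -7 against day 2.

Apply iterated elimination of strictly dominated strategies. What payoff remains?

-2

Row day 3 is strictly dominated by row day 1 (-2>-7, -5>-7); eliminate day 3.
Column day 1 is strictly dominated by day 2 for the inspectee (-5<-2, -2<2); eliminate day 1.
Row day 1 is strictly dominated by row day 2 (-2>-5); eliminate day 1.
Only (day 2, day 2) remains, with payoff -2.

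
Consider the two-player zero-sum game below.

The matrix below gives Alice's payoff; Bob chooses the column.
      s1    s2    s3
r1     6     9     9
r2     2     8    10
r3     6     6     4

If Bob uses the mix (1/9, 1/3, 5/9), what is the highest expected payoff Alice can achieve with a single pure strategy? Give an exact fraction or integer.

26/3

r1: (6)·(1/9) + (9)·(1/3) + (9)·(5/9) = 26/3.
r2: (2)·(1/9) + (8)·(1/3) + (10)·(5/9) = 76/9.
r3: (6)·(1/9) + (6)·(1/3) + (4)·(5/9) = 44/9.
The best pure response is r1 with expected payoff 26/3.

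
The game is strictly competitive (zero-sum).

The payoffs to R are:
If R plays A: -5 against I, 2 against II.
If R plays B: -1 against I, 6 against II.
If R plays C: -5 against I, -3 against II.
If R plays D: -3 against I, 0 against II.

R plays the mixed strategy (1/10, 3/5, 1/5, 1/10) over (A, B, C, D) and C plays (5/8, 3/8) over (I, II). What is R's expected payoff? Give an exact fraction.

Against (5/8, 3/8), each row's expected payoff is A: -19/8; B: 13/8; C: -17/4; D: -15/8.
Taking the (1/10, 3/5, 1/5, 1/10)-weighted average: (1/10)·(-19/8) + (3/5)·(13/8) + (1/5)·(-17/4) + (1/10)·(-15/8) = -3/10.

-3/10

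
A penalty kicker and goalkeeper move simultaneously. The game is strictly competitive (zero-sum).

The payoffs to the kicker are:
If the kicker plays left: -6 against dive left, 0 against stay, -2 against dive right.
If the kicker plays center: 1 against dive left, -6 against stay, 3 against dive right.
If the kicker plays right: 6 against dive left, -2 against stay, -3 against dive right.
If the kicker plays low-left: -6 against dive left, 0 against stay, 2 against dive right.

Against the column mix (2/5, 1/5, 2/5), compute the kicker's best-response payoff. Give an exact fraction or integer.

4/5

left: (-6)·(2/5) + (0)·(1/5) + (-2)·(2/5) = -16/5.
center: (1)·(2/5) + (-6)·(1/5) + (3)·(2/5) = 2/5.
right: (6)·(2/5) + (-2)·(1/5) + (-3)·(2/5) = 4/5.
low-left: (-6)·(2/5) + (0)·(1/5) + (2)·(2/5) = -8/5.
The best pure response is right with expected payoff 4/5.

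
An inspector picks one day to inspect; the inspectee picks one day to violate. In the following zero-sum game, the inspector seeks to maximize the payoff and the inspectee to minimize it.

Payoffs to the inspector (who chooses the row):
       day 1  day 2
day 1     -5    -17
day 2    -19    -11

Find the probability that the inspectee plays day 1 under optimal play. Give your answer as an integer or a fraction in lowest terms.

3/10

Row minima are -17 and -19, so the inspector's maximin is -17; column maxima are -5 and -11, so the inspectee's minimax is -11. These differ, so the equilibrium is in mixed strategies.
Let the inspectee play day 1 with probability q. The inspector is indifferent when −5q − 17(1−q) = −19q − 11(1−q), giving q = 3/10.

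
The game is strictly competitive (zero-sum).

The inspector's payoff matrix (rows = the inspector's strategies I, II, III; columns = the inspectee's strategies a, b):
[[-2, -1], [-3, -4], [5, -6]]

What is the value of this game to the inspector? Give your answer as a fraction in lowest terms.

-17/12

Row II is strictly dominated by row I, so the inspector never plays it.
The remaining 2×2 game on (I, III) × (a, b) has no saddle point. Let the inspector play I with probability p; indifference gives −2p + 5(1−p) = −p − 6(1−p), so p = 11/12.
Similarly the inspectee's optimal q on a is 5/12, and the value is -2·(5/12) + (-1)·(7/12) = -17/12.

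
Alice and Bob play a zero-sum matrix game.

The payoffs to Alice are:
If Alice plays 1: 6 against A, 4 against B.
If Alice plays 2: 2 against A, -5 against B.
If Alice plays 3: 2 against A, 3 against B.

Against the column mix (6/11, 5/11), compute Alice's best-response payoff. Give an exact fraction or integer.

56/11

1: (6)·(6/11) + (4)·(5/11) = 56/11.
2: (2)·(6/11) + (-5)·(5/11) = -13/11.
3: (2)·(6/11) + (3)·(5/11) = 27/11.
The best pure response is 1 with expected payoff 56/11.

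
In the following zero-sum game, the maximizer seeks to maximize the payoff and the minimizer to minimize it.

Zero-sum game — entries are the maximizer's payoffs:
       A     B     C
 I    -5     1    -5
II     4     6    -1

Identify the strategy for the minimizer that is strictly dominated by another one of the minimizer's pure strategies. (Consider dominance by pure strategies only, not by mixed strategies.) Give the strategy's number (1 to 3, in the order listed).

The minimizer prefers columns that give the maximizer less. Compare B with A: -5 < 1, 4 < 6.
So A strictly dominates B for the minimizer; B is strictly dominated.

2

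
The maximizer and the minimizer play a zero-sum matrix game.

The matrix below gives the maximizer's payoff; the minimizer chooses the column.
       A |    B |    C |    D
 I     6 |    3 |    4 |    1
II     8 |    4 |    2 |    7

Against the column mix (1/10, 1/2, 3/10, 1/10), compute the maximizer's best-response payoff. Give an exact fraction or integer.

I: (6)·(1/10) + (3)·(1/2) + (4)·(3/10) + (1)·(1/10) = 17/5.
II: (8)·(1/10) + (4)·(1/2) + (2)·(3/10) + (7)·(1/10) = 41/10.
The best pure response is II with expected payoff 41/10.

41/10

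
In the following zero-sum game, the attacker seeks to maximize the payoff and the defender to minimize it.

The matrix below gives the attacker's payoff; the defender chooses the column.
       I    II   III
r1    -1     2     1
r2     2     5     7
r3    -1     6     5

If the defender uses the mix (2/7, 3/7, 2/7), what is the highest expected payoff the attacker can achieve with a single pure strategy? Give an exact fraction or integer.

r1: (-1)·(2/7) + (2)·(3/7) + (1)·(2/7) = 6/7.
r2: (2)·(2/7) + (5)·(3/7) + (7)·(2/7) = 33/7.
r3: (-1)·(2/7) + (6)·(3/7) + (5)·(2/7) = 26/7.
The best pure response is r2 with expected payoff 33/7.

33/7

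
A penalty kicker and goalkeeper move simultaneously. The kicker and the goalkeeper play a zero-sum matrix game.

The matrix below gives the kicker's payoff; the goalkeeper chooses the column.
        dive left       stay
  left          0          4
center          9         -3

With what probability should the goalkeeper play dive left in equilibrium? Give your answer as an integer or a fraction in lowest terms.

7/16

Row minima are 0 and -3, so the kicker's maximin is 0; column maxima are 9 and 4, so the goalkeeper's minimax is 4. These differ, so the equilibrium is in mixed strategies.
Let the goalkeeper play dive left with probability q. The kicker is indifferent when 4(1−q) = 9q − 3(1−q), giving q = 7/16.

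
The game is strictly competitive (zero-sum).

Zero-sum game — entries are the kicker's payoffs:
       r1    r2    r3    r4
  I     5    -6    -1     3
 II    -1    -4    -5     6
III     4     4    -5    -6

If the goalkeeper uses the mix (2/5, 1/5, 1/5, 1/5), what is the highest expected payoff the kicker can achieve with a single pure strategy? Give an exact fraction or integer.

I: (5)·(2/5) + (-6)·(1/5) + (-1)·(1/5) + (3)·(1/5) = 6/5.
II: (-1)·(2/5) + (-4)·(1/5) + (-5)·(1/5) + (6)·(1/5) = -1.
III: (4)·(2/5) + (4)·(1/5) + (-5)·(1/5) + (-6)·(1/5) = 1/5.
The best pure response is I with expected payoff 6/5.

6/5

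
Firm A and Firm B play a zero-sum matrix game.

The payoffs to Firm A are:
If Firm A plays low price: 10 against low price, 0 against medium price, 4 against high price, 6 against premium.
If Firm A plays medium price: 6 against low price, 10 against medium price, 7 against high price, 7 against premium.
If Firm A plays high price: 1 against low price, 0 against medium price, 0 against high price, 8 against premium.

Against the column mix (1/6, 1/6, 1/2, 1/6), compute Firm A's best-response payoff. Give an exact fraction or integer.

22/3

low price: (10)·(1/6) + (0)·(1/6) + (4)·(1/2) + (6)·(1/6) = 14/3.
medium price: (6)·(1/6) + (10)·(1/6) + (7)·(1/2) + (7)·(1/6) = 22/3.
high price: (1)·(1/6) + (0)·(1/6) + (0)·(1/2) + (8)·(1/6) = 3/2.
The best pure response is medium price with expected payoff 22/3.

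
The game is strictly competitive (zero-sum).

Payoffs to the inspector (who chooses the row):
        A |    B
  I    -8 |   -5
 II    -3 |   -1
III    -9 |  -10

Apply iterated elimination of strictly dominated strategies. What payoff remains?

-3

Row I is strictly dominated by row II (-3>-8, -1>-5); eliminate I.
Row III is strictly dominated by row II (-3>-9, -1>-10); eliminate III.
Column B is strictly dominated by A for the inspectee (-3<-1); eliminate B.
Only (II, A) remains, with payoff -3.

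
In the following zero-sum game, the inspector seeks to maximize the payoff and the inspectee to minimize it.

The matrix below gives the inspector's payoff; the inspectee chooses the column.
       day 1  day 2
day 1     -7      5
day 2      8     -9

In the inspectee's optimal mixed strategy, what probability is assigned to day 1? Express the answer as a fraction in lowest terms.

14/29

Row minima are -7 and -9, so the inspector's maximin is -7; column maxima are 8 and 5, so the inspectee's minimax is 5. These differ, so the equilibrium is in mixed strategies.
Let the inspectee play day 1 with probability q. The inspector is indifferent when −7q + 5(1−q) = 8q − 9(1−q), giving q = 14/29.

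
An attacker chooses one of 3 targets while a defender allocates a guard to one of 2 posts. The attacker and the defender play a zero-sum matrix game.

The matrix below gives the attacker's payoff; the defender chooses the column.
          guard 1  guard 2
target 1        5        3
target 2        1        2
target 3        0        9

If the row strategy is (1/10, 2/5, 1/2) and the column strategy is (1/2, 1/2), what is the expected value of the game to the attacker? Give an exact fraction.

Against (1/2, 1/2), each row's expected payoff is target 1: 4; target 2: 3/2; target 3: 9/2.
Taking the (1/10, 2/5, 1/2)-weighted average: (1/10)·(4) + (2/5)·(3/2) + (1/2)·(9/2) = 13/4.

13/4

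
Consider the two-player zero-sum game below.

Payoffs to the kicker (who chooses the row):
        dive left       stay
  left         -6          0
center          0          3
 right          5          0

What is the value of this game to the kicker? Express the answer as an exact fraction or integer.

Row left is strictly dominated by row center, so the kicker never plays it.
The remaining 2×2 game on (center, right) × (dive left, stay) has no saddle point. Let the kicker play center with probability p; indifference gives 5(1−p) = 3p, so p = 5/8.
Similarly the goalkeeper's optimal q on dive left is 3/8, and the value is 0·(3/8) + (3)·(5/8) = 15/8.

15/8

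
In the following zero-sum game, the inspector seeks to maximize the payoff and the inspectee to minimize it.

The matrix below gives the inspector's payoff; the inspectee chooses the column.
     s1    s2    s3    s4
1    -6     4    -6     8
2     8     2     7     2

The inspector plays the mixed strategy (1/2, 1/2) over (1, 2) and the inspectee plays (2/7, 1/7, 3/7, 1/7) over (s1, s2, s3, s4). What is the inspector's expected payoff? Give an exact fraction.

23/14

Against (2/7, 1/7, 3/7, 1/7), each row's expected payoff is 1: -18/7; 2: 41/7.
Taking the (1/2, 1/2)-weighted average: (1/2)·(-18/7) + (1/2)·(41/7) = 23/14.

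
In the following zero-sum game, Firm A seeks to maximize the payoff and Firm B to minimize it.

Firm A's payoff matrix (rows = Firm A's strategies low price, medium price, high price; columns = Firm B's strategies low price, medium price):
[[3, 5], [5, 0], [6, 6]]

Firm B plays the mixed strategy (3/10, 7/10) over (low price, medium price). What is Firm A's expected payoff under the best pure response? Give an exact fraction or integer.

low price: (3)·(3/10) + (5)·(7/10) = 22/5.
medium price: (5)·(3/10) + (0)·(7/10) = 3/2.
high price: (6)·(3/10) + (6)·(7/10) = 6.
The best pure response is high price with expected payoff 6.

6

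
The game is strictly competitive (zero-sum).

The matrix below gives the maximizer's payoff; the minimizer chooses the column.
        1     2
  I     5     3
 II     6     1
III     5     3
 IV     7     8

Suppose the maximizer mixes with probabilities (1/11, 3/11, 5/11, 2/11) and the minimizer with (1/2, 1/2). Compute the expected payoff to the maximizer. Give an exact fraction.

9/2

Against (1/2, 1/2), each row's expected payoff is I: 4; II: 7/2; III: 4; IV: 15/2.
Taking the (1/11, 3/11, 5/11, 2/11)-weighted average: (1/11)·(4) + (3/11)·(7/2) + (5/11)·(4) + (2/11)·(15/2) = 9/2.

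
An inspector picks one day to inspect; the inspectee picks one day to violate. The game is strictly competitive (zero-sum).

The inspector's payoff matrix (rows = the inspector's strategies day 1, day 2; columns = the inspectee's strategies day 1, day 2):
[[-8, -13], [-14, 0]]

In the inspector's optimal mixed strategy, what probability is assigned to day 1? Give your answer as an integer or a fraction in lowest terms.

14/19

Row minima are -13 and -14, so the inspector's maximin is -13; column maxima are -8 and 0, so the inspectee's minimax is -8. These differ, so the equilibrium is in mixed strategies.
Let the inspector play day 1 with probability p. The inspectee is indifferent when −8p − 14(1−p) = −13p, giving p = 14/19.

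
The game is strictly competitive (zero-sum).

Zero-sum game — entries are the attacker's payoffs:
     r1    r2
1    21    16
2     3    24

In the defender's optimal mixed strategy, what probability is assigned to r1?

Row minima are 16 and 3, so the attacker's maximin is 16; column maxima are 21 and 24, so the defender's minimax is 21. These differ, so the equilibrium is in mixed strategies.
Let the defender play r1 with probability q. The attacker is indifferent when 21q + 16(1−q) = 3q + 24(1−q), giving q = 4/13.

4/13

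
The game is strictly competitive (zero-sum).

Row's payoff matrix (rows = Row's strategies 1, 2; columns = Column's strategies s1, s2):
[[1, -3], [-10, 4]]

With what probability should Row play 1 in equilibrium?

Row minima are -3 and -10, so Row's maximin is -3; column maxima are 1 and 4, so Column's minimax is 1. These differ, so the equilibrium is in mixed strategies.
Let Row play 1 with probability p. Column is indifferent when p − 10(1−p) = −3p + 4(1−p), giving p = 7/9.

7/9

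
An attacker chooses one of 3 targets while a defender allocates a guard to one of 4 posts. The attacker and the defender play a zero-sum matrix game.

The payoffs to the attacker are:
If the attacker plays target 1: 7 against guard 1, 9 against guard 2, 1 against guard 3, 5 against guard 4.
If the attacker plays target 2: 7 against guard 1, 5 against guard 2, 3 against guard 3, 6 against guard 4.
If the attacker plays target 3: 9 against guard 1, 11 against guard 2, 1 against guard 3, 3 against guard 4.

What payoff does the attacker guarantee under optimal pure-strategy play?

Row minima: 1, 3, 1 → the attacker's maximin is 3.
Column maxima: 9, 11, 3, 6 → the defender's minimax is 3.
They coincide at (target 2, guard 3), so the value is 3.

3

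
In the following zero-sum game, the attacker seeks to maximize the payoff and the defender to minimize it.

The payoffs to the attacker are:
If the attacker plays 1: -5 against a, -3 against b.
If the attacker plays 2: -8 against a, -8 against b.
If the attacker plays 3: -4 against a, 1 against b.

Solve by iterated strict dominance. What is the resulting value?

-4

Row 1 is strictly dominated by row 3 (-4>-5, 1>-3); eliminate 1.
Row 2 is strictly dominated by row 3 (-4>-8, 1>-8); eliminate 2.
Column b is strictly dominated by a for the defender (-4<1); eliminate b.
Only (3, a) remains, with payoff -4.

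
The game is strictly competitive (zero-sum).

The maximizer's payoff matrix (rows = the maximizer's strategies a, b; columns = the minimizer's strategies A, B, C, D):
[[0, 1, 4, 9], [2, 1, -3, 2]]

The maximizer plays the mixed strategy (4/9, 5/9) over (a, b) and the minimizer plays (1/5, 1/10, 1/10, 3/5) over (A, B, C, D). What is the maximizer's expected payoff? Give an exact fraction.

Against (1/5, 1/10, 1/10, 3/5), each row's expected payoff is a: 59/10; b: 7/5.
Taking the (4/9, 5/9)-weighted average: (4/9)·(59/10) + (5/9)·(7/5) = 17/5.

17/5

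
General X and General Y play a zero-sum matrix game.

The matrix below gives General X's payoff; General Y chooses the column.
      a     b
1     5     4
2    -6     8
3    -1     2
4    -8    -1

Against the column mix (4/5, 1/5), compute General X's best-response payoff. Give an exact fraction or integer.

24/5

1: (5)·(4/5) + (4)·(1/5) = 24/5.
2: (-6)·(4/5) + (8)·(1/5) = -16/5.
3: (-1)·(4/5) + (2)·(1/5) = -2/5.
4: (-8)·(4/5) + (-1)·(1/5) = -33/5.
The best pure response is 1 with expected payoff 24/5.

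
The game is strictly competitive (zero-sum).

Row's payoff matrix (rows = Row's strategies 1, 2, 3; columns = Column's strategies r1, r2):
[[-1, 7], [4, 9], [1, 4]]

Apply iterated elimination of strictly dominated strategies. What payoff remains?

4

Row 3 is strictly dominated by row 2 (4>1, 9>4); eliminate 3.
Row 1 is strictly dominated by row 2 (4>-1, 9>7); eliminate 1.
Column r2 is strictly dominated by r1 for Column (4<9); eliminate r2.
Only (2, r1) remains, with payoff 4.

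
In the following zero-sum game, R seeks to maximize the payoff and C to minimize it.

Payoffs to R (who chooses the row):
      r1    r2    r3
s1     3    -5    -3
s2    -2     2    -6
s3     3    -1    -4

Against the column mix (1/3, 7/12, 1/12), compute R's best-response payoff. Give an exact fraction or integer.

1/12

s1: (3)·(1/3) + (-5)·(7/12) + (-3)·(1/12) = -13/6.
s2: (-2)·(1/3) + (2)·(7/12) + (-6)·(1/12) = 0.
s3: (3)·(1/3) + (-1)·(7/12) + (-4)·(1/12) = 1/12.
The best pure response is s3 with expected payoff 1/12.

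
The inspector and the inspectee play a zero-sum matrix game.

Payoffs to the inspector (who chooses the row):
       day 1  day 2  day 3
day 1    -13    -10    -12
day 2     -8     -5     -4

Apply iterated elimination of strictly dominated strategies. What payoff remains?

Row day 1 is strictly dominated by row day 2 (-8>-13, -5>-10, -4>-12); eliminate day 1.
Column day 2 is strictly dominated by day 1 for the inspectee (-8<-5); eliminate day 2.
Column day 3 is strictly dominated by day 1 for the inspectee (-8<-4); eliminate day 3.
Only (day 2, day 1) remains, with payoff -8.

-8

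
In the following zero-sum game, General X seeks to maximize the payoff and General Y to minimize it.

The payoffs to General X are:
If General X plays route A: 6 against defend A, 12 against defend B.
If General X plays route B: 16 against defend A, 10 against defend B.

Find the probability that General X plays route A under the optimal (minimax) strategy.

1/2

Row minima are 6 and 10, so General X's maximin is 10; column maxima are 16 and 12, so General Y's minimax is 12. These differ, so the equilibrium is in mixed strategies.
Let General X play route A with probability p. General Y is indifferent when 6p + 16(1−p) = 12p + 10(1−p), giving p = 1/2.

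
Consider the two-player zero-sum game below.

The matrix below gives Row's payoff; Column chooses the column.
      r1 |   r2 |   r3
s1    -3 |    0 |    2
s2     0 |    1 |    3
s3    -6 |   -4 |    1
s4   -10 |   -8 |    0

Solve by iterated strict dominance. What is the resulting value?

0

Column r2 is strictly dominated by r1 for Column (-3<0, 0<1, -6<-4, -10<-8); eliminate r2.
Column r3 is strictly dominated by r1 for Column (-3<2, 0<3, -6<1, -10<0); eliminate r3.
Row s3 is strictly dominated by row s1 (-3>-6); eliminate s3.
Row s1 is strictly dominated by row s2 (0>-3); eliminate s1.
Row s4 is strictly dominated by row s2 (0>-10); eliminate s4.
Only (s2, r1) remains, with payoff 0.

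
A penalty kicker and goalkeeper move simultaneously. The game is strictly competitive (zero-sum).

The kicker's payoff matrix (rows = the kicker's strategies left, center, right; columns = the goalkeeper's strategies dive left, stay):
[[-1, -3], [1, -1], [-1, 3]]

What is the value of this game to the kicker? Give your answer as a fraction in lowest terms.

Row left is strictly dominated by row center, so the kicker never plays it.
The remaining 2×2 game on (center, right) × (dive left, stay) has no saddle point. Let the kicker play center with probability p; indifference gives p − (1−p) = −p + 3(1−p), so p = 2/3.
Similarly the goalkeeper's optimal q on dive left is 2/3, and the value is 1·(2/3) + (-1)·(1/3) = 1/3.

1/3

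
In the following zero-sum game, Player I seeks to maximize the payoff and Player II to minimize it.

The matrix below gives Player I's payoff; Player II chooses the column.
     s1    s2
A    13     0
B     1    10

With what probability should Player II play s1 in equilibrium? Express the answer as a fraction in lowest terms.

Row minima are 0 and 1, so Player I's maximin is 1; column maxima are 13 and 10, so Player II's minimax is 10. These differ, so the equilibrium is in mixed strategies.
Let Player II play s1 with probability q. Player I is indifferent when 13q = q + 10(1−q), giving q = 5/11.

5/11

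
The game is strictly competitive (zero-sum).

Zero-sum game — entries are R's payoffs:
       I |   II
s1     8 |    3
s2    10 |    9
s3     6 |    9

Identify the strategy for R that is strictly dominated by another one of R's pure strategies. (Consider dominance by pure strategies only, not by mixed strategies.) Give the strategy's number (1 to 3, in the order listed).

1

Compare s1 with s2: 10 > 8, 9 > 3.
So s2 strictly dominates s1 for R; s1 is strictly dominated.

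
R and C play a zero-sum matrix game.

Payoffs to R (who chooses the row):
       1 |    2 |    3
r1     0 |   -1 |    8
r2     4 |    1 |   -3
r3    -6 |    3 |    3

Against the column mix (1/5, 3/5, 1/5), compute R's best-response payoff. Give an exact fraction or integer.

r1: (0)·(1/5) + (-1)·(3/5) + (8)·(1/5) = 1.
r2: (4)·(1/5) + (1)·(3/5) + (-3)·(1/5) = 4/5.
r3: (-6)·(1/5) + (3)·(3/5) + (3)·(1/5) = 6/5.
The best pure response is r3 with expected payoff 6/5.

6/5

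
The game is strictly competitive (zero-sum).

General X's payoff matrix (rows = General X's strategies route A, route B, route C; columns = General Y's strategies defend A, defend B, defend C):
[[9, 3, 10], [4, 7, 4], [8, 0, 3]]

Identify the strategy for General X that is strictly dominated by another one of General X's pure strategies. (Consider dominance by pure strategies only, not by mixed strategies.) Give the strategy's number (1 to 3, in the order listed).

3

Compare route C with route A: 9 > 8, 3 > 0, 10 > 3.
So route A strictly dominates route C for General X; route C is strictly dominated.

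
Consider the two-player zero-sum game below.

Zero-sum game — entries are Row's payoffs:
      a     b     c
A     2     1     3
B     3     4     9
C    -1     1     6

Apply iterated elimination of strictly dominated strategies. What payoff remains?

Column c is strictly dominated by a for Column (2<3, 3<9, -1<6); eliminate c.
Row A is strictly dominated by row B (3>2, 4>1); eliminate A.
Row C is strictly dominated by row B (3>-1, 4>1); eliminate C.
Column b is strictly dominated by a for Column (3<4); eliminate b.
Only (B, a) remains, with payoff 3.

3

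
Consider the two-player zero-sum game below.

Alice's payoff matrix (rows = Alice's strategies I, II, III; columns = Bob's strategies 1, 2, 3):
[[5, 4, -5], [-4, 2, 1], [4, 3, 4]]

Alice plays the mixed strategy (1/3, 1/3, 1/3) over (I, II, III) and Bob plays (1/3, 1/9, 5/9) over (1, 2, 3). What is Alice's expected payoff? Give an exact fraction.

8/9

Against (1/3, 1/9, 5/9), each row's expected payoff is I: -2/3; II: -5/9; III: 35/9.
Taking the (1/3, 1/3, 1/3)-weighted average: (1/3)·(-2/3) + (1/3)·(-5/9) + (1/3)·(35/9) = 8/9.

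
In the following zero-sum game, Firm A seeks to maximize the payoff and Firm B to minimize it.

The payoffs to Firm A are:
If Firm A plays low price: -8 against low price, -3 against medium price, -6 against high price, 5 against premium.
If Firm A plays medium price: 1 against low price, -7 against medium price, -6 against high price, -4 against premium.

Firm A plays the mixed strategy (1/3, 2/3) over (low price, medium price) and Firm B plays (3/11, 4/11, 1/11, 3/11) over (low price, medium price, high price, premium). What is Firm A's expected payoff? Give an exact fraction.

-113/33

Against (3/11, 4/11, 1/11, 3/11), each row's expected payoff is low price: -27/11; medium price: -43/11.
Taking the (1/3, 2/3)-weighted average: (1/3)·(-27/11) + (2/3)·(-43/11) = -113/33.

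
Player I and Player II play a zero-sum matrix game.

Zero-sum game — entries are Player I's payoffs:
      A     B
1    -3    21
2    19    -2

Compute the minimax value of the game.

131/15

Row minima are -3 and -2, so Player I's maximin is -2; column maxima are 19 and 21, so Player II's minimax is 19. These differ, so the equilibrium is in mixed strategies.
Let Player I play 1 with probability p. Player II is indifferent when −3p + 19(1−p) = 21p − 2(1−p), giving p = 7/15.
Let Player II play A with probability q. Player I is indifferent when −3q + 21(1−q) = 19q − 2(1−q), giving q = 23/45.
The value is -3·(23/45) + (21)·(22/45) = 131/15.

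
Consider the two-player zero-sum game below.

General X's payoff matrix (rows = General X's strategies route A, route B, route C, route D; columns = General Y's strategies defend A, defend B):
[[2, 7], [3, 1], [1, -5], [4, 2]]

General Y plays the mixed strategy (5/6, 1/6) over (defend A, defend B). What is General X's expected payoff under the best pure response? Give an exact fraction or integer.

11/3

route A: (2)·(5/6) + (7)·(1/6) = 17/6.
route B: (3)·(5/6) + (1)·(1/6) = 8/3.
route C: (1)·(5/6) + (-5)·(1/6) = 0.
route D: (4)·(5/6) + (2)·(1/6) = 11/3.
The best pure response is route D with expected payoff 11/3.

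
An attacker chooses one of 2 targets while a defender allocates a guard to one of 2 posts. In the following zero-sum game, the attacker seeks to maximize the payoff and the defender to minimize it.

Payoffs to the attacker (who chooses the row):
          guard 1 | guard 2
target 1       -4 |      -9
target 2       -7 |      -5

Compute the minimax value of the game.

Row minima are -9 and -7, so the attacker's maximin is -7; column maxima are -4 and -5, so the defender's minimax is -5. These differ, so the equilibrium is in mixed strategies.
Let the attacker play target 1 with probability p. The defender is indifferent when −4p − 7(1−p) = −9p − 5(1−p), giving p = 2/7.
Let the defender play guard 1 with probability q. The attacker is indifferent when −4q − 9(1−q) = −7q − 5(1−q), giving q = 4/7.
The value is -4·(4/7) + (-9)·(3/7) = -43/7.

-43/7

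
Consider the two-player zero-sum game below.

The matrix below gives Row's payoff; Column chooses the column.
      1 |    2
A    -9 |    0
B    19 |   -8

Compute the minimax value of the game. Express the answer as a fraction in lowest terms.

-2

Row minima are -9 and -8, so Row's maximin is -8; column maxima are 19 and 0, so Column's minimax is 0. These differ, so the equilibrium is in mixed strategies.
Let Row play A with probability p. Column is indifferent when −9p + 19(1−p) = −8(1−p), giving p = 3/4.
Let Column play 1 with probability q. Row is indifferent when −9q = 19q − 8(1−q), giving q = 2/9.
The value is -9·(2/9) + (0)·(7/9) = -2.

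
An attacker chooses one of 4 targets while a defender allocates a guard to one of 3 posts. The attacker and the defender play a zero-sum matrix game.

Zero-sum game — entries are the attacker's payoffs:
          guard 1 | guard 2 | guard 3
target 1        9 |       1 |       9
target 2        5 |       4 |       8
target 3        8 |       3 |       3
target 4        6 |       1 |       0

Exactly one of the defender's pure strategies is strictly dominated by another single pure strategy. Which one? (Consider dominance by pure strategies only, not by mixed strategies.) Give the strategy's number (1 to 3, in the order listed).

1

The defender prefers columns that give the attacker less. Compare guard 1 with guard 2: 1 < 9, 4 < 5, 3 < 8, 1 < 6.
So guard 2 strictly dominates guard 1 for the defender; guard 1 is strictly dominated.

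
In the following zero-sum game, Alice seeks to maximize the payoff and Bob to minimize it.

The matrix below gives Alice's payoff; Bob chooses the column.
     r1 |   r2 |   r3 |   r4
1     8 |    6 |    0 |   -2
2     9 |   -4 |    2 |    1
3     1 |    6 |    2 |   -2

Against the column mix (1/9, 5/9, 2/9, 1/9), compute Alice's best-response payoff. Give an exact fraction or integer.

4

1: (8)·(1/9) + (6)·(5/9) + (0)·(2/9) + (-2)·(1/9) = 4.
2: (9)·(1/9) + (-4)·(5/9) + (2)·(2/9) + (1)·(1/9) = -2/3.
3: (1)·(1/9) + (6)·(5/9) + (2)·(2/9) + (-2)·(1/9) = 11/3.
The best pure response is 1 with expected payoff 4.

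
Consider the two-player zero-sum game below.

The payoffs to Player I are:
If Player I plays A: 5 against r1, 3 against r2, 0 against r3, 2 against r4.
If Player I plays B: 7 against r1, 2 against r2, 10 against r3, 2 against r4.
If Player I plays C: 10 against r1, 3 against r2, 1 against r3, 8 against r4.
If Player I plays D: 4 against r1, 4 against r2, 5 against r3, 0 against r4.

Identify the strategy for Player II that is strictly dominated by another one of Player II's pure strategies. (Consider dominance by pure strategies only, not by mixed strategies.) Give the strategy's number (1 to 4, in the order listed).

1

Player II prefers columns that give Player I less. Compare r1 with r4: 2 < 5, 2 < 7, 8 < 10, 0 < 4.
So r4 strictly dominates r1 for Player II; r1 is strictly dominated.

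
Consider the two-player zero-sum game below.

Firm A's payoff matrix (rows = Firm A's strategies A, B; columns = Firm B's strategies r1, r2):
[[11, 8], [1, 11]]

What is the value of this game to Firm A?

Row minima are 8 and 1, so Firm A's maximin is 8; column maxima are 11 and 11, so Firm B's minimax is 11. These differ, so the equilibrium is in mixed strategies.
Let Firm A play A with probability p. Firm B is indifferent when 11p + (1−p) = 8p + 11(1−p), giving p = 10/13.
Let Firm B play r1 with probability q. Firm A is indifferent when 11q + 8(1−q) = q + 11(1−q), giving q = 3/13.
The value is 11·(3/13) + (8)·(10/13) = 113/13.

113/13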